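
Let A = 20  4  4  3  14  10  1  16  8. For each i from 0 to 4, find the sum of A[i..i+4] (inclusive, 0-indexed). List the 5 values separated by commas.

45, 35, 32, 44, 49

20 4 4 3 14 → sum 45
4 4 3 14 10 → sum 35
4 3 14 10 1 → sum 32
3 14 10 1 16 → sum 44
14 10 1 16 8 → sum 49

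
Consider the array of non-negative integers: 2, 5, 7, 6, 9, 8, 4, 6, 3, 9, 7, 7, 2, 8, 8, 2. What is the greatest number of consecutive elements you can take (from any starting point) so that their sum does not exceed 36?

add 2: [2] sum 2, len 1
add 5: [2, 5] sum 7, len 2
add 7: [2, 5, 7] sum 14, len 3
add 6: [2, 5, 7, 6] sum 20, len 4
add 9: [2, 5, 7, 6, 9] sum 29, len 5
add 8: [5, 7, 6, 9, 8] sum 35, len 5
add 4: [7, 6, 9, 8, 4] sum 34, len 5
add 6: [6, 9, 8, 4, 6] sum 33, len 5
add 3: [6, 9, 8, 4, 6, 3] sum 36, len 6
add 9: [8, 4, 6, 3, 9] sum 30, len 5
add 7: [4, 6, 3, 9, 7] sum 29, len 5
add 7: [4, 6, 3, 9, 7, 7] sum 36, len 6
add 2: [6, 3, 9, 7, 7, 2] sum 34, len 6
add 8: [3, 9, 7, 7, 2, 8] sum 36, len 6
add 8: [7, 7, 2, 8, 8] sum 32, len 5
add 2: [7, 7, 2, 8, 8, 2] sum 34, len 6
Longest length seen: 6.

6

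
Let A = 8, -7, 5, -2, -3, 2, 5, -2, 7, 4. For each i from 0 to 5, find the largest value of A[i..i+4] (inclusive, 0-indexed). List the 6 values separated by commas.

Sliding a size-5 window across the 10 values:
8 -7 5 -2 -3 → max 8
-7 5 -2 -3 2 → max 5
5 -2 -3 2 5 → max 5
-2 -3 2 5 -2 → max 5
-3 2 5 -2 7 → max 7
2 5 -2 7 4 → max 7

8, 5, 5, 5, 7, 7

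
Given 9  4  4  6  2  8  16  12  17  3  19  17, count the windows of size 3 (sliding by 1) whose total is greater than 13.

9

[9, 4, 4] → sum 17  > 13 ✓
[4, 4, 6] → sum 14  > 13 ✓
[4, 6, 2] → sum 12
[6, 2, 8] → sum 16  > 13 ✓
[2, 8, 16] → sum 26  > 13 ✓
[8, 16, 12] → sum 36  > 13 ✓
[16, 12, 17] → sum 45  > 13 ✓
[12, 17, 3] → sum 32  > 13 ✓
[17, 3, 19] → sum 39  > 13 ✓
[3, 19, 17] → sum 39  > 13 ✓
9 windows satisfy the condition.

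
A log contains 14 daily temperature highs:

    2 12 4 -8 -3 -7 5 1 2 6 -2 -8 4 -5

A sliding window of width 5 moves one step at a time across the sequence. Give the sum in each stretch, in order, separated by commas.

Sliding a size-5 window across the 14 values:
[2, 12, 4, -8, -3] → sum 7
[12, 4, -8, -3, -7] → sum -2
[4, -8, -3, -7, 5] → sum -9
[-8, -3, -7, 5, 1] → sum -12
[-3, -7, 5, 1, 2] → sum -2
[-7, 5, 1, 2, 6] → sum 7
[5, 1, 2, 6, -2] → sum 12
[1, 2, 6, -2, -8] → sum -1
[2, 6, -2, -8, 4] → sum 2
[6, -2, -8, 4, -5] → sum -5

7, -2, -9, -12, -2, 7, 12, -1, 2, -5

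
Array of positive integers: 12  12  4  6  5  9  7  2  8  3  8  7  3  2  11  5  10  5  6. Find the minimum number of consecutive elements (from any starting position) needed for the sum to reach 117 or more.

18

add 12: running sum 12 < 117
add 12: running sum 24 < 117
add 4: running sum 28 < 117
add 6: running sum 34 < 117
add 5: running sum 39 < 117
add 9: running sum 48 < 117
add 7: running sum 55 < 117
add 2: running sum 57 < 117
add 8: running sum 65 < 117
add 3: running sum 68 < 117
add 8: running sum 76 < 117
add 7: running sum 83 < 117
add 3: running sum 86 < 117
add 2: running sum 88 < 117
add 11: running sum 99 < 117
add 5: running sum 104 < 117
add 10: running sum 114 < 117
end 17: [12, 12, 4, 6, 5, 9, 7, 2, 8, 3, 8, 7, 3, 2, 11, 5, 10, 5] sum 119, len 18
end 18: [12, 12, 4, 6, 5, 9, 7, 2, 8, 3, 8, 7, 3, 2, 11, 5, 10, 5, 6] sum 125, len 19
Shortest qualifying length: 18.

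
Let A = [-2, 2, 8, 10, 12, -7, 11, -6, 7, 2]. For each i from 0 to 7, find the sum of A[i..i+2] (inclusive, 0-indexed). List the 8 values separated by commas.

(-2, 2, 8) → sum 8
(2, 8, 10) → sum 20
(8, 10, 12) → sum 30
(10, 12, -7) → sum 15
(12, -7, 11) → sum 16
(-7, 11, -6) → sum -2
(11, -6, 7) → sum 12
(-6, 7, 2) → sum 3

8, 20, 30, 15, 16, -2, 12, 3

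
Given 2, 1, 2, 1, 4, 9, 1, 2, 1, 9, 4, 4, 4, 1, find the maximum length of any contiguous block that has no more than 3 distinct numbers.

6

add 2: window [2] (1 distinct), len 1
add 1: window [2, 1] (2 distinct), len 2
add 2: window [2, 1, 2] (2 distinct), len 3
add 1: window [2, 1, 2, 1] (2 distinct), len 4
add 4: window [2, 1, 2, 1, 4] (3 distinct), len 5
add 9: window [1, 4, 9] (3 distinct), len 3
add 1: window [1, 4, 9, 1] (3 distinct), len 4
add 2: window [9, 1, 2] (3 distinct), len 3
add 1: window [9, 1, 2, 1] (3 distinct), len 4
add 9: window [9, 1, 2, 1, 9] (3 distinct), len 5
add 4: window [1, 9, 4] (3 distinct), len 3
add 4: window [1, 9, 4, 4] (3 distinct), len 4
add 4: window [1, 9, 4, 4, 4] (3 distinct), len 5
add 1: window [1, 9, 4, 4, 4, 1] (3 distinct), len 6
Longest length with ≤3 distinct: 6.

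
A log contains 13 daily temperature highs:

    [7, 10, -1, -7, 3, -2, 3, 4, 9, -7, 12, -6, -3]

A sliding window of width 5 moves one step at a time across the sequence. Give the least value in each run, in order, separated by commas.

-7, -7, -7, -7, -2, -7, -7, -7, -7

(7, 10, -1, -7, 3) → min -7
(10, -1, -7, 3, -2) → min -7
(-1, -7, 3, -2, 3) → min -7
(-7, 3, -2, 3, 4) → min -7
(3, -2, 3, 4, 9) → min -2
(-2, 3, 4, 9, -7) → min -7
(3, 4, 9, -7, 12) → min -7
(4, 9, -7, 12, -6) → min -7
(9, -7, 12, -6, -3) → min -7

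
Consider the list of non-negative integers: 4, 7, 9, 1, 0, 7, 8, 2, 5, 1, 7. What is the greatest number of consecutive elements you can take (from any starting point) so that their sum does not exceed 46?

Extend to the right; shrink from the left whenever the sum exceeds 46:
add 4: [4] sum 4, len 1
add 7: [4, 7] sum 11, len 2
add 9: [4, 7, 9] sum 20, len 3
add 1: [4, 7, 9, 1] sum 21, len 4
add 0: [4, 7, 9, 1, 0] sum 21, len 5
add 7: [4, 7, 9, 1, 0, 7] sum 28, len 6
add 8: [4, 7, 9, 1, 0, 7, 8] sum 36, len 7
add 2: [4, 7, 9, 1, 0, 7, 8, 2] sum 38, len 8
add 5: [4, 7, 9, 1, 0, 7, 8, 2, 5] sum 43, len 9
add 1: [4, 7, 9, 1, 0, 7, 8, 2, 5, 1] sum 44, len 10
add 7: [9, 1, 0, 7, 8, 2, 5, 1, 7] sum 40, len 9
Longest length seen: 10.

10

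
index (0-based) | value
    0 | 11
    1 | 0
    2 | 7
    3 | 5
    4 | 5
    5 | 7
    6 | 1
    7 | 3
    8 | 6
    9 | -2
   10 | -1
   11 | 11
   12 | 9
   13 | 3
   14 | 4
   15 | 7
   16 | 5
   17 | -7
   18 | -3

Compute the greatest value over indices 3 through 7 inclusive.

Elements at indices 3..7: 5, 5, 7, 1, 3
max(5, 5, 7, 1, 3) = 7

7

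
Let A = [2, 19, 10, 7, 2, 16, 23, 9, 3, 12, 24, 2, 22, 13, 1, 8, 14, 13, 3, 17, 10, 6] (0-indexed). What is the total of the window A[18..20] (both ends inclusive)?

Elements at indices 18..20: 3, 17, 10
sum(3, 17, 10) = 30

30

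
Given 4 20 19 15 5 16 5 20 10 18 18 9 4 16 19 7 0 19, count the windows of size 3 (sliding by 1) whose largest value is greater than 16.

[4, 20, 19] → max 20  > 16 ✓
[20, 19, 15] → max 20  > 16 ✓
[19, 15, 5] → max 19  > 16 ✓
[15, 5, 16] → max 16
[5, 16, 5] → max 16
[16, 5, 20] → max 20  > 16 ✓
[5, 20, 10] → max 20  > 16 ✓
[20, 10, 18] → max 20  > 16 ✓
[10, 18, 18] → max 18  > 16 ✓
[18, 18, 9] → max 18  > 16 ✓
[18, 9, 4] → max 18  > 16 ✓
[9, 4, 16] → max 16
[4, 16, 19] → max 19  > 16 ✓
[16, 19, 7] → max 19  > 16 ✓
[19, 7, 0] → max 19  > 16 ✓
[7, 0, 19] → max 19  > 16 ✓
13 windows satisfy the condition.

13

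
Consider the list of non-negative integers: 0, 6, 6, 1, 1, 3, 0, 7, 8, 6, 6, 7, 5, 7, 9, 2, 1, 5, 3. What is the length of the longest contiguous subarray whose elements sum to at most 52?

12

→ 0: sum 0, len 1
→ 6: sum 6, len 2
→ 6: sum 12, len 3
→ 1: sum 13, len 4
→ 1: sum 14, len 5
→ 3: sum 17, len 6
→ 0: sum 17, len 7
→ 7: sum 24, len 8
→ 8: sum 32, len 9
→ 6: sum 38, len 10
→ 6: sum 44, len 11
→ 7: sum 51, len 12
→ 5 (dropped 0, 6): sum 50, len 11
→ 7 (dropped 6): sum 51, len 11
→ 9 (dropped 1, 1, 3, 0, 7): sum 48, len 7
→ 2: sum 50, len 8
→ 1: sum 51, len 9
→ 5 (dropped 8): sum 48, len 9
→ 3: sum 51, len 10
Longest length seen: 12.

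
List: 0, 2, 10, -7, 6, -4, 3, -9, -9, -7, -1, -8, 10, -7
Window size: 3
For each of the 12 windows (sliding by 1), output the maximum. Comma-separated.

10, 10, 10, 6, 6, 3, 3, -7, -1, -1, 10, 10

(0, 2, 10) → max 10
(2, 10, -7) → max 10
(10, -7, 6) → max 10
(-7, 6, -4) → max 6
(6, -4, 3) → max 6
(-4, 3, -9) → max 3
(3, -9, -9) → max 3
(-9, -9, -7) → max -7
(-9, -7, -1) → max -1
(-7, -1, -8) → max -1
(-1, -8, 10) → max 10
(-8, 10, -7) → max 10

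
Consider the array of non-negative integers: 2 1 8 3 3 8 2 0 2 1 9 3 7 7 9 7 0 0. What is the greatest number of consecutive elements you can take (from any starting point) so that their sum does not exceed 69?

16

→ 2: sum 2, len 1
→ 1: sum 3, len 2
→ 8: sum 11, len 3
→ 3: sum 14, len 4
→ 3: sum 17, len 5
→ 8: sum 25, len 6
→ 2: sum 27, len 7
→ 0: sum 27, len 8
→ 2: sum 29, len 9
→ 1: sum 30, len 10
→ 9: sum 39, len 11
→ 3: sum 42, len 12
→ 7: sum 49, len 13
→ 7: sum 56, len 14
→ 9: sum 65, len 15
→ 7 (dropped 2, 1): sum 69, len 14
→ 0: sum 69, len 15
→ 0: sum 69, len 16
Longest length seen: 16.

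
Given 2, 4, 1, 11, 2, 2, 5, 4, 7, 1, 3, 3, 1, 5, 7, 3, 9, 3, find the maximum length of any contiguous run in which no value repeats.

6

[2] len 1
[2, 4] len 2
[2, 4, 1] len 3
[2, 4, 1, 11] len 4
[4, 1, 11, 2] len 4
[2] len 1
[2, 5] len 2
[2, 5, 4] len 3
[2, 5, 4, 7] len 4
[2, 5, 4, 7, 1] len 5
[2, 5, 4, 7, 1, 3] len 6
[3] len 1
[3, 1] len 2
[3, 1, 5] len 3
[3, 1, 5, 7] len 4
[1, 5, 7, 3] len 4
[1, 5, 7, 3, 9] len 5
[9, 3] len 2
Longest all-distinct length: 6.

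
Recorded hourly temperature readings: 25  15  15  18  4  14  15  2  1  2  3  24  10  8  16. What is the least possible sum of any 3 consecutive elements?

5

Window sums for each of the 13 positions:
(25, 15, 15) → sum 55
(15, 15, 18) → sum 48
(15, 18, 4) → sum 37
(18, 4, 14) → sum 36
(4, 14, 15) → sum 33
(14, 15, 2) → sum 31
(15, 2, 1) → sum 18
(2, 1, 2) → sum 5
(1, 2, 3) → sum 6
(2, 3, 24) → sum 29
(3, 24, 10) → sum 37
(24, 10, 8) → sum 42
(10, 8, 16) → sum 34
Least of these is 5.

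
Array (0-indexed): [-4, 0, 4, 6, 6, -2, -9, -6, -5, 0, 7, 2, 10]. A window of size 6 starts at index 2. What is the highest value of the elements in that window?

Elements at indices 2..7: 4, 6, 6, -2, -9, -6
max(4, 6, 6, -2, -9, -6) = 6

6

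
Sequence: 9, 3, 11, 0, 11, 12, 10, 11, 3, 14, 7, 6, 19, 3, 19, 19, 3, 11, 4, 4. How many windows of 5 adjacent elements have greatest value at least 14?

(9, 3, 11, 0, 11) → max 11
(3, 11, 0, 11, 12) → max 12
(11, 0, 11, 12, 10) → max 12
(0, 11, 12, 10, 11) → max 12
(11, 12, 10, 11, 3) → max 12
(12, 10, 11, 3, 14) → max 14  ≥ 14 ✓
(10, 11, 3, 14, 7) → max 14  ≥ 14 ✓
(11, 3, 14, 7, 6) → max 14  ≥ 14 ✓
(3, 14, 7, 6, 19) → max 19  ≥ 14 ✓
(14, 7, 6, 19, 3) → max 19  ≥ 14 ✓
(7, 6, 19, 3, 19) → max 19  ≥ 14 ✓
(6, 19, 3, 19, 19) → max 19  ≥ 14 ✓
(19, 3, 19, 19, 3) → max 19  ≥ 14 ✓
(3, 19, 19, 3, 11) → max 19  ≥ 14 ✓
(19, 19, 3, 11, 4) → max 19  ≥ 14 ✓
(19, 3, 11, 4, 4) → max 19  ≥ 14 ✓
11 windows satisfy the condition.

11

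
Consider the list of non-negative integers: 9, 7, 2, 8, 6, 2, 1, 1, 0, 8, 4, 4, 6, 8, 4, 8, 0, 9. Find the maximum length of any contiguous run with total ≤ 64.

[9] sum 9 len 1
[9, 7] sum 16 len 2
[9, 7, 2] sum 18 len 3
[9, 7, 2, 8] sum 26 len 4
[9, 7, 2, 8, 6] sum 32 len 5
[9, 7, 2, 8, 6, 2] sum 34 len 6
[9, 7, 2, 8, 6, 2, 1] sum 35 len 7
[9, 7, 2, 8, 6, 2, 1, 1] sum 36 len 8
[9, 7, 2, 8, 6, 2, 1, 1, 0] sum 36 len 9
[9, 7, 2, 8, 6, 2, 1, 1, 0, 8] sum 44 len 10
[9, 7, 2, 8, 6, 2, 1, 1, 0, 8, 4] sum 48 len 11
[9, 7, 2, 8, 6, 2, 1, 1, 0, 8, 4, 4] sum 52 len 12
[9, 7, 2, 8, 6, 2, 1, 1, 0, 8, 4, 4, 6] sum 58 len 13
[7, 2, 8, 6, 2, 1, 1, 0, 8, 4, 4, 6, 8] sum 57 len 13
[7, 2, 8, 6, 2, 1, 1, 0, 8, 4, 4, 6, 8, 4] sum 61 len 14
[2, 8, 6, 2, 1, 1, 0, 8, 4, 4, 6, 8, 4, 8] sum 62 len 14
[2, 8, 6, 2, 1, 1, 0, 8, 4, 4, 6, 8, 4, 8, 0] sum 62 len 15
[6, 2, 1, 1, 0, 8, 4, 4, 6, 8, 4, 8, 0, 9] sum 61 len 14
Longest length seen: 15.

15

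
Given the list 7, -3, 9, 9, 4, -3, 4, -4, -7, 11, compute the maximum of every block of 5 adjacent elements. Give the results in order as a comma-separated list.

9, 9, 9, 9, 4, 11

Sliding a size-5 window across the 10 values:
[7, -3, 9, 9, 4] → max 9
[-3, 9, 9, 4, -3] → max 9
[9, 9, 4, -3, 4] → max 9
[9, 4, -3, 4, -4] → max 9
[4, -3, 4, -4, -7] → max 4
[-3, 4, -4, -7, 11] → max 11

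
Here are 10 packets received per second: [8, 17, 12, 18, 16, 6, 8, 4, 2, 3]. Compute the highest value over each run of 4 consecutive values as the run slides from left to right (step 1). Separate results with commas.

Sliding a size-4 window across the 10 values:
8 17 12 18 → max 18
17 12 18 16 → max 18
12 18 16 6 → max 18
18 16 6 8 → max 18
16 6 8 4 → max 16
6 8 4 2 → max 8
8 4 2 3 → max 8

18, 18, 18, 18, 16, 8, 8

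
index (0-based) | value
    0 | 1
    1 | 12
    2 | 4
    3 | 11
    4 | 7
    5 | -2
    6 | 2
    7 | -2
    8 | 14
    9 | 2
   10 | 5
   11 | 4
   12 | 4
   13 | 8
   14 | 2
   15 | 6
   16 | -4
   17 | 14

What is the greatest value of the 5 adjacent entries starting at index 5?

14

Elements at indices 5..9: -2, 2, -2, 14, 2
max(-2, 2, -2, 14, 2) = 14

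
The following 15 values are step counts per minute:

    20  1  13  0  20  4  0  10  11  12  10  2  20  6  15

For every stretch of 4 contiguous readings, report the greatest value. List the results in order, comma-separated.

Sliding a size-4 window across the 15 values:
[20, 1, 13, 0] → max 20
[1, 13, 0, 20] → max 20
[13, 0, 20, 4] → max 20
[0, 20, 4, 0] → max 20
[20, 4, 0, 10] → max 20
[4, 0, 10, 11] → max 11
[0, 10, 11, 12] → max 12
[10, 11, 12, 10] → max 12
[11, 12, 10, 2] → max 12
[12, 10, 2, 20] → max 20
[10, 2, 20, 6] → max 20
[2, 20, 6, 15] → max 20

20, 20, 20, 20, 20, 11, 12, 12, 12, 20, 20, 20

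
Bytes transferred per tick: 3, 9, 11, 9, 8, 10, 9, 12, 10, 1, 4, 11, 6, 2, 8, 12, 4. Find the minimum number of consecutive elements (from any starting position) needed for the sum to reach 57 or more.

Extend right; whenever the sum reaches 57, record the length and shrink from the left:
add 3: running sum 3 < 57
add 9: running sum 12 < 57
add 11: running sum 23 < 57
add 9: running sum 32 < 57
add 8: running sum 40 < 57
add 10: running sum 50 < 57
end 6: [3, 9, 11, 9, 8, 10, 9] sum 59, len 7
end 7: [11, 9, 8, 10, 9, 12] sum 59, len 6
end 8: [9, 8, 10, 9, 12, 10] sum 58, len 6
end 9: [9, 8, 10, 9, 12, 10, 1] sum 59, len 7
end 10: [9, 8, 10, 9, 12, 10, 1, 4] sum 63, len 8
end 11: [10, 9, 12, 10, 1, 4, 11] sum 57, len 7
end 12: [10, 9, 12, 10, 1, 4, 11, 6] sum 63, len 8
end 13: [10, 9, 12, 10, 1, 4, 11, 6, 2] sum 65, len 9
end 14: [9, 12, 10, 1, 4, 11, 6, 2, 8] sum 63, len 9
end 15: [12, 10, 1, 4, 11, 6, 2, 8, 12] sum 66, len 9
end 16: [10, 1, 4, 11, 6, 2, 8, 12, 4] sum 58, len 9
Shortest qualifying length: 6.

6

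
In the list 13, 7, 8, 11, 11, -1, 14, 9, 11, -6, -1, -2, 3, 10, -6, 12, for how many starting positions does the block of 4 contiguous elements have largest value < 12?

(13, 7, 8, 11) → max 13
(7, 8, 11, 11) → max 11  < 12 ✓
(8, 11, 11, -1) → max 11  < 12 ✓
(11, 11, -1, 14) → max 14
(11, -1, 14, 9) → max 14
(-1, 14, 9, 11) → max 14
(14, 9, 11, -6) → max 14
(9, 11, -6, -1) → max 11  < 12 ✓
(11, -6, -1, -2) → max 11  < 12 ✓
(-6, -1, -2, 3) → max 3  < 12 ✓
(-1, -2, 3, 10) → max 10  < 12 ✓
(-2, 3, 10, -6) → max 10  < 12 ✓
(3, 10, -6, 12) → max 12
7 windows satisfy the condition.

7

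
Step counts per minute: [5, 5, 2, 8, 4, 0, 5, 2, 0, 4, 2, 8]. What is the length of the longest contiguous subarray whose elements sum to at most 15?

6

→ 5: sum 5, len 1
→ 5: sum 10, len 2
→ 2: sum 12, len 3
→ 8 (dropped 5): sum 15, len 3
→ 4 (dropped 5): sum 14, len 3
→ 0: sum 14, len 4
→ 5 (dropped 2, 8): sum 9, len 3
→ 2: sum 11, len 4
→ 0: sum 11, len 5
→ 4: sum 15, len 6
→ 2 (dropped 4): sum 13, len 6
→ 8 (dropped 0, 5, 2): sum 14, len 4
Longest length seen: 6.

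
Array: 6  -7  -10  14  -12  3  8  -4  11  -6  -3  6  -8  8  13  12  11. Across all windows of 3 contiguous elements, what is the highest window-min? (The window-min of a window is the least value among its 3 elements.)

6 -7 -10 → min -10
-7 -10 14 → min -10
-10 14 -12 → min -12
14 -12 3 → min -12
-12 3 8 → min -12
3 8 -4 → min -4
8 -4 11 → min -4
-4 11 -6 → min -6
11 -6 -3 → min -6
-6 -3 6 → min -6
-3 6 -8 → min -8
6 -8 8 → min -8
-8 8 13 → min -8
8 13 12 → min 8
13 12 11 → min 11
Highest of these is 11.

11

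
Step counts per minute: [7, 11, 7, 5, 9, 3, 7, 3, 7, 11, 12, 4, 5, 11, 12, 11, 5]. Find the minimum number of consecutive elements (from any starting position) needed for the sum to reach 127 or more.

add 7: running sum 7 < 127
add 11: running sum 18 < 127
add 7: running sum 25 < 127
add 5: running sum 30 < 127
add 9: running sum 39 < 127
add 3: running sum 42 < 127
add 7: running sum 49 < 127
add 3: running sum 52 < 127
add 7: running sum 59 < 127
add 11: running sum 70 < 127
add 12: running sum 82 < 127
add 4: running sum 86 < 127
add 5: running sum 91 < 127
add 11: running sum 102 < 127
add 12: running sum 114 < 127
add 11: running sum 125 < 127
add 5: shortest ending here [7, 11, 7, 5, 9, 3, 7, 3, 7, 11, 12, 4, 5, 11, 12, 11, 5] sum 130, len 17
Shortest qualifying length: 17.

17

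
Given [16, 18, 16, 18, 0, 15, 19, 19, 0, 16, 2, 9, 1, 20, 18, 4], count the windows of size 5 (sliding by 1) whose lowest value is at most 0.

9

(16, 18, 16, 18, 0) → min 0  ≤ 0 ✓
(18, 16, 18, 0, 15) → min 0  ≤ 0 ✓
(16, 18, 0, 15, 19) → min 0  ≤ 0 ✓
(18, 0, 15, 19, 19) → min 0  ≤ 0 ✓
(0, 15, 19, 19, 0) → min 0  ≤ 0 ✓
(15, 19, 19, 0, 16) → min 0  ≤ 0 ✓
(19, 19, 0, 16, 2) → min 0  ≤ 0 ✓
(19, 0, 16, 2, 9) → min 0  ≤ 0 ✓
(0, 16, 2, 9, 1) → min 0  ≤ 0 ✓
(16, 2, 9, 1, 20) → min 1
(2, 9, 1, 20, 18) → min 1
(9, 1, 20, 18, 4) → min 1
9 windows satisfy the condition.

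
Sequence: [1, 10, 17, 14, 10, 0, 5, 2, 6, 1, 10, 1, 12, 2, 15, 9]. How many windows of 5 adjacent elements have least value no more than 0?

5

(1, 10, 17, 14, 10) → min 1
(10, 17, 14, 10, 0) → min 0  ≤ 0 ✓
(17, 14, 10, 0, 5) → min 0  ≤ 0 ✓
(14, 10, 0, 5, 2) → min 0  ≤ 0 ✓
(10, 0, 5, 2, 6) → min 0  ≤ 0 ✓
(0, 5, 2, 6, 1) → min 0  ≤ 0 ✓
(5, 2, 6, 1, 10) → min 1
(2, 6, 1, 10, 1) → min 1
(6, 1, 10, 1, 12) → min 1
(1, 10, 1, 12, 2) → min 1
(10, 1, 12, 2, 15) → min 1
(1, 12, 2, 15, 9) → min 1
5 windows satisfy the condition.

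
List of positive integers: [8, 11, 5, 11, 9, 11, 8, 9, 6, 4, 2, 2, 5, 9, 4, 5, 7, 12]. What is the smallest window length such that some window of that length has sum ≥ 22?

3

add 8: running sum 8 < 22
add 11: running sum 19 < 22
end 2: [8, 11, 5] sum 24, len 3
end 3: [11, 5, 11] sum 27, len 3
end 4: [5, 11, 9] sum 25, len 3
end 5: [11, 9, 11] sum 31, len 3
end 6: [9, 11, 8] sum 28, len 3
end 7: [11, 8, 9] sum 28, len 3
end 8: [8, 9, 6] sum 23, len 3
end 9: [8, 9, 6, 4] sum 27, len 4
end 10: [8, 9, 6, 4, 2] sum 29, len 5
end 11: [9, 6, 4, 2, 2] sum 23, len 5
end 12: [9, 6, 4, 2, 2, 5] sum 28, len 6
end 13: [4, 2, 2, 5, 9] sum 22, len 5
end 14: [2, 2, 5, 9, 4] sum 22, len 5
end 15: [5, 9, 4, 5] sum 23, len 4
end 16: [9, 4, 5, 7] sum 25, len 4
end 17: [5, 7, 12] sum 24, len 3
Shortest qualifying length: 3.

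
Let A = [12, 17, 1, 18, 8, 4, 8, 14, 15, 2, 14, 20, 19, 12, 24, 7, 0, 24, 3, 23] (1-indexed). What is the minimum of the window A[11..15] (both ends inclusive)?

12

Elements at indices 11..15: 14, 20, 19, 12, 24
min(14, 20, 19, 12, 24) = 12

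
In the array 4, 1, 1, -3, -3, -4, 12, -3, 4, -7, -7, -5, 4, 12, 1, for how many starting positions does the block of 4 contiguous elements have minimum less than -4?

6

[4, 1, 1, -3] → min -3
[1, 1, -3, -3] → min -3
[1, -3, -3, -4] → min -4
[-3, -3, -4, 12] → min -4
[-3, -4, 12, -3] → min -4
[-4, 12, -3, 4] → min -4
[12, -3, 4, -7] → min -7  < -4 ✓
[-3, 4, -7, -7] → min -7  < -4 ✓
[4, -7, -7, -5] → min -7  < -4 ✓
[-7, -7, -5, 4] → min -7  < -4 ✓
[-7, -5, 4, 12] → min -7  < -4 ✓
[-5, 4, 12, 1] → min -5  < -4 ✓
6 windows satisfy the condition.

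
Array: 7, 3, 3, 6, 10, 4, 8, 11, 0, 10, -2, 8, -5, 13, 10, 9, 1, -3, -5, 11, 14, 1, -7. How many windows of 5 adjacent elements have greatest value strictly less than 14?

16

7 3 3 6 10 → max 10  < 14 ✓
3 3 6 10 4 → max 10  < 14 ✓
3 6 10 4 8 → max 10  < 14 ✓
6 10 4 8 11 → max 11  < 14 ✓
10 4 8 11 0 → max 11  < 14 ✓
4 8 11 0 10 → max 11  < 14 ✓
8 11 0 10 -2 → max 11  < 14 ✓
11 0 10 -2 8 → max 11  < 14 ✓
0 10 -2 8 -5 → max 10  < 14 ✓
10 -2 8 -5 13 → max 13  < 14 ✓
-2 8 -5 13 10 → max 13  < 14 ✓
8 -5 13 10 9 → max 13  < 14 ✓
-5 13 10 9 1 → max 13  < 14 ✓
13 10 9 1 -3 → max 13  < 14 ✓
10 9 1 -3 -5 → max 10  < 14 ✓
9 1 -3 -5 11 → max 11  < 14 ✓
1 -3 -5 11 14 → max 14
-3 -5 11 14 1 → max 14
-5 11 14 1 -7 → max 14
16 windows satisfy the condition.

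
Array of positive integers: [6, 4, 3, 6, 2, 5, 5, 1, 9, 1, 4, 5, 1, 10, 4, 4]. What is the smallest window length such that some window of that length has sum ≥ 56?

13

add 6: running sum 6 < 56
add 4: running sum 10 < 56
add 3: running sum 13 < 56
add 6: running sum 19 < 56
add 2: running sum 21 < 56
add 5: running sum 26 < 56
add 5: running sum 31 < 56
add 1: running sum 32 < 56
add 9: running sum 41 < 56
add 1: running sum 42 < 56
add 4: running sum 46 < 56
add 5: running sum 51 < 56
add 1: running sum 52 < 56
add 10: shortest ending here [4, 3, 6, 2, 5, 5, 1, 9, 1, 4, 5, 1, 10] sum 56, len 13
add 4: shortest ending here [3, 6, 2, 5, 5, 1, 9, 1, 4, 5, 1, 10, 4] sum 56, len 13
add 4: shortest ending here [6, 2, 5, 5, 1, 9, 1, 4, 5, 1, 10, 4, 4] sum 57, len 13
Shortest qualifying length: 13.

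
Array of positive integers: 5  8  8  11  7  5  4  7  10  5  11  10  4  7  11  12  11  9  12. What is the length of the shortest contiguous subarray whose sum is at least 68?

8

add 5: running sum 5 < 68
add 8: running sum 13 < 68
add 8: running sum 21 < 68
add 11: running sum 32 < 68
add 7: running sum 39 < 68
add 5: running sum 44 < 68
add 4: running sum 48 < 68
add 7: running sum 55 < 68
add 10: running sum 65 < 68
end 9: [5, 8, 8, 11, 7, 5, 4, 7, 10, 5] sum 70, len 10
end 10: [8, 11, 7, 5, 4, 7, 10, 5, 11] sum 68, len 9
end 11: [11, 7, 5, 4, 7, 10, 5, 11, 10] sum 70, len 9
end 12: [11, 7, 5, 4, 7, 10, 5, 11, 10, 4] sum 74, len 10
end 13: [7, 5, 4, 7, 10, 5, 11, 10, 4, 7] sum 70, len 10
end 14: [4, 7, 10, 5, 11, 10, 4, 7, 11] sum 69, len 9
end 15: [10, 5, 11, 10, 4, 7, 11, 12] sum 70, len 8
end 16: [5, 11, 10, 4, 7, 11, 12, 11] sum 71, len 8
end 17: [11, 10, 4, 7, 11, 12, 11, 9] sum 75, len 8
end 18: [10, 4, 7, 11, 12, 11, 9, 12] sum 76, len 8
Shortest qualifying length: 8.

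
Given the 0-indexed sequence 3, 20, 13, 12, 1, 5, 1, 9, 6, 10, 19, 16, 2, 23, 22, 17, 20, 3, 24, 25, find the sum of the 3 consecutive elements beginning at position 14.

Elements at indices 14..16: 22, 17, 20
sum(22, 17, 20) = 59

59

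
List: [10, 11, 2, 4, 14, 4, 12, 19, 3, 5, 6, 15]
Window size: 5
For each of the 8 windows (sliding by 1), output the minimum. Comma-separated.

Sliding a size-5 window across the 12 values:
[10, 11, 2, 4, 14] → min 2
[11, 2, 4, 14, 4] → min 2
[2, 4, 14, 4, 12] → min 2
[4, 14, 4, 12, 19] → min 4
[14, 4, 12, 19, 3] → min 3
[4, 12, 19, 3, 5] → min 3
[12, 19, 3, 5, 6] → min 3
[19, 3, 5, 6, 15] → min 3

2, 2, 2, 4, 3, 3, 3, 3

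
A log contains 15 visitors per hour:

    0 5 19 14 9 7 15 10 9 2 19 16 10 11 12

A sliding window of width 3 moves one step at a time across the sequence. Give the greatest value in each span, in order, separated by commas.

Sliding a size-3 window across the 15 values:
0 5 19 → max 19
5 19 14 → max 19
19 14 9 → max 19
14 9 7 → max 14
9 7 15 → max 15
7 15 10 → max 15
15 10 9 → max 15
10 9 2 → max 10
9 2 19 → max 19
2 19 16 → max 19
19 16 10 → max 19
16 10 11 → max 16
10 11 12 → max 12

19, 19, 19, 14, 15, 15, 15, 10, 19, 19, 19, 16, 12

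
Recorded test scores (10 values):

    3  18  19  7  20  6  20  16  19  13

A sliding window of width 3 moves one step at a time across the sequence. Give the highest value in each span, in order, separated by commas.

[3, 18, 19] → max 19
[18, 19, 7] → max 19
[19, 7, 20] → max 20
[7, 20, 6] → max 20
[20, 6, 20] → max 20
[6, 20, 16] → max 20
[20, 16, 19] → max 20
[16, 19, 13] → max 19

19, 19, 20, 20, 20, 20, 20, 19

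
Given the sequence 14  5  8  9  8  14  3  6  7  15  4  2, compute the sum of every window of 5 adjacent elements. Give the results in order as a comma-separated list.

44, 44, 42, 40, 38, 45, 35, 34

Sliding a size-5 window across the 12 values:
14 5 8 9 8 → sum 44
5 8 9 8 14 → sum 44
8 9 8 14 3 → sum 42
9 8 14 3 6 → sum 40
8 14 3 6 7 → sum 38
14 3 6 7 15 → sum 45
3 6 7 15 4 → sum 35
6 7 15 4 2 → sum 34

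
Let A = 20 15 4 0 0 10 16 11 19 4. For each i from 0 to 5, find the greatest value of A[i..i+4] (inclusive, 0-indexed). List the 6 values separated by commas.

20, 15, 16, 16, 19, 19

(20, 15, 4, 0, 0) → max 20
(15, 4, 0, 0, 10) → max 15
(4, 0, 0, 10, 16) → max 16
(0, 0, 10, 16, 11) → max 16
(0, 10, 16, 11, 19) → max 19
(10, 16, 11, 19, 4) → max 19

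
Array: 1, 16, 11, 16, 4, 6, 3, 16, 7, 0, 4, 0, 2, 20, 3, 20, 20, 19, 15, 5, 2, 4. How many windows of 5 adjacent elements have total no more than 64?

(1, 16, 11, 16, 4) → sum 48  ≤ 64 ✓
(16, 11, 16, 4, 6) → sum 53  ≤ 64 ✓
(11, 16, 4, 6, 3) → sum 40  ≤ 64 ✓
(16, 4, 6, 3, 16) → sum 45  ≤ 64 ✓
(4, 6, 3, 16, 7) → sum 36  ≤ 64 ✓
(6, 3, 16, 7, 0) → sum 32  ≤ 64 ✓
(3, 16, 7, 0, 4) → sum 30  ≤ 64 ✓
(16, 7, 0, 4, 0) → sum 27  ≤ 64 ✓
(7, 0, 4, 0, 2) → sum 13  ≤ 64 ✓
(0, 4, 0, 2, 20) → sum 26  ≤ 64 ✓
(4, 0, 2, 20, 3) → sum 29  ≤ 64 ✓
(0, 2, 20, 3, 20) → sum 45  ≤ 64 ✓
(2, 20, 3, 20, 20) → sum 65
(20, 3, 20, 20, 19) → sum 82
(3, 20, 20, 19, 15) → sum 77
(20, 20, 19, 15, 5) → sum 79
(20, 19, 15, 5, 2) → sum 61  ≤ 64 ✓
(19, 15, 5, 2, 4) → sum 45  ≤ 64 ✓
14 windows satisfy the condition.

14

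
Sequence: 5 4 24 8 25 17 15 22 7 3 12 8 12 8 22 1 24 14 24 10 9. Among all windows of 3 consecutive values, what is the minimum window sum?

(5, 4, 24) → sum 33
(4, 24, 8) → sum 36
(24, 8, 25) → sum 57
(8, 25, 17) → sum 50
(25, 17, 15) → sum 57
(17, 15, 22) → sum 54
(15, 22, 7) → sum 44
(22, 7, 3) → sum 32
(7, 3, 12) → sum 22
(3, 12, 8) → sum 23
(12, 8, 12) → sum 32
(8, 12, 8) → sum 28
(12, 8, 22) → sum 42
(8, 22, 1) → sum 31
(22, 1, 24) → sum 47
(1, 24, 14) → sum 39
(24, 14, 24) → sum 62
(14, 24, 10) → sum 48
(24, 10, 9) → sum 43
Minimum of these is 22.

22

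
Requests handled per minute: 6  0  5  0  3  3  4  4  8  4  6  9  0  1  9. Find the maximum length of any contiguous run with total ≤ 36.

9

Extend to the right; shrink from the left whenever the sum exceeds 36:
→ 6: sum 6, len 1
→ 0: sum 6, len 2
→ 5: sum 11, len 3
→ 0: sum 11, len 4
→ 3: sum 14, len 5
→ 3: sum 17, len 6
→ 4: sum 21, len 7
→ 4: sum 25, len 8
→ 8: sum 33, len 9
→ 4 (dropped 6): sum 31, len 9
→ 6 (dropped 0, 5): sum 32, len 8
→ 9 (dropped 0, 3, 3): sum 35, len 6
→ 0: sum 35, len 7
→ 1: sum 36, len 8
→ 9 (dropped 4, 4, 8): sum 29, len 6
Longest length seen: 9.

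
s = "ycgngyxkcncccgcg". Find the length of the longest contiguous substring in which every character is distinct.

6

add y: [y] len 1
add c: [y, c] len 2
add g: [y, c, g] len 3
add n: [y, c, g, n] len 4
add g (repeat g, move left end past it): [n, g] len 2
add y: [n, g, y] len 3
add x: [n, g, y, x] len 4
add k: [n, g, y, x, k] len 5
add c: [n, g, y, x, k, c] len 6
add n (repeat n, move left end past it): [g, y, x, k, c, n] len 6
add c (repeat c, move left end past it): [n, c] len 2
add c (repeat c, move left end past it): [c] len 1
add c (repeat c, move left end past it): [c] len 1
add g: [c, g] len 2
add c (repeat c, move left end past it): [g, c] len 2
add g (repeat g, move left end past it): [c, g] len 2
Longest all-distinct length: 6.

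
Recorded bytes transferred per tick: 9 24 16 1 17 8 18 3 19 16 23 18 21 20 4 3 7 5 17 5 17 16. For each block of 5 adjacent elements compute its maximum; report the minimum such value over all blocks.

9 24 16 1 17 → max 24
24 16 1 17 8 → max 24
16 1 17 8 18 → max 18
1 17 8 18 3 → max 18
17 8 18 3 19 → max 19
8 18 3 19 16 → max 19
18 3 19 16 23 → max 23
3 19 16 23 18 → max 23
19 16 23 18 21 → max 23
16 23 18 21 20 → max 23
23 18 21 20 4 → max 23
18 21 20 4 3 → max 21
21 20 4 3 7 → max 21
20 4 3 7 5 → max 20
4 3 7 5 17 → max 17
3 7 5 17 5 → max 17
7 5 17 5 17 → max 17
5 17 5 17 16 → max 17
Minimum of these is 17.

17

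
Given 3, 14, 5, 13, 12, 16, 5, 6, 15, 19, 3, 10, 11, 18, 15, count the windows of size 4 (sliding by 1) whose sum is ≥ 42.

[3, 14, 5, 13] → sum 35
[14, 5, 13, 12] → sum 44  ≥ 42 ✓
[5, 13, 12, 16] → sum 46  ≥ 42 ✓
[13, 12, 16, 5] → sum 46  ≥ 42 ✓
[12, 16, 5, 6] → sum 39
[16, 5, 6, 15] → sum 42  ≥ 42 ✓
[5, 6, 15, 19] → sum 45  ≥ 42 ✓
[6, 15, 19, 3] → sum 43  ≥ 42 ✓
[15, 19, 3, 10] → sum 47  ≥ 42 ✓
[19, 3, 10, 11] → sum 43  ≥ 42 ✓
[3, 10, 11, 18] → sum 42  ≥ 42 ✓
[10, 11, 18, 15] → sum 54  ≥ 42 ✓
10 windows satisfy the condition.

10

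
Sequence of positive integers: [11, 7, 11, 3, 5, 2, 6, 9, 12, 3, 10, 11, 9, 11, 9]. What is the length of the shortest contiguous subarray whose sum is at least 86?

add 11: running sum 11 < 86
add 7: running sum 18 < 86
add 11: running sum 29 < 86
add 3: running sum 32 < 86
add 5: running sum 37 < 86
add 2: running sum 39 < 86
add 6: running sum 45 < 86
add 9: running sum 54 < 86
add 12: running sum 66 < 86
add 3: running sum 69 < 86
add 10: running sum 79 < 86
add 11: shortest ending here [11, 7, 11, 3, 5, 2, 6, 9, 12, 3, 10, 11] sum 90, len 12
add 9: shortest ending here [7, 11, 3, 5, 2, 6, 9, 12, 3, 10, 11, 9] sum 88, len 12
add 11: shortest ending here [11, 3, 5, 2, 6, 9, 12, 3, 10, 11, 9, 11] sum 92, len 12
add 9: shortest ending here [5, 2, 6, 9, 12, 3, 10, 11, 9, 11, 9] sum 87, len 11
Shortest qualifying length: 11.

11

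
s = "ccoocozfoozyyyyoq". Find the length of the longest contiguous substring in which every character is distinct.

4

[c] len 1
[c] len 1
[c, o] len 2
[o] len 1
[o, c] len 2
[c, o] len 2
[c, o, z] len 3
[c, o, z, f] len 4
[z, f, o] len 3
[o] len 1
[o, z] len 2
[o, z, y] len 3
[y] len 1
[y] len 1
[y] len 1
[y, o] len 2
[y, o, q] len 3
Longest all-distinct length: 4.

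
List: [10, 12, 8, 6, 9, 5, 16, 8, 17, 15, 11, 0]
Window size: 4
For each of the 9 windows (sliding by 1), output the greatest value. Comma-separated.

Sliding a size-4 window across the 12 values:
(10, 12, 8, 6) → max 12
(12, 8, 6, 9) → max 12
(8, 6, 9, 5) → max 9
(6, 9, 5, 16) → max 16
(9, 5, 16, 8) → max 16
(5, 16, 8, 17) → max 17
(16, 8, 17, 15) → max 17
(8, 17, 15, 11) → max 17
(17, 15, 11, 0) → max 17

12, 12, 9, 16, 16, 17, 17, 17, 17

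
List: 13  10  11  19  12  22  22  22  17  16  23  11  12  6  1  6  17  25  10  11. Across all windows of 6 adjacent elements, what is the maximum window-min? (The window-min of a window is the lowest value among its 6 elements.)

[13, 10, 11, 19, 12, 22] → min 10
[10, 11, 19, 12, 22, 22] → min 10
[11, 19, 12, 22, 22, 22] → min 11
[19, 12, 22, 22, 22, 17] → min 12
[12, 22, 22, 22, 17, 16] → min 12
[22, 22, 22, 17, 16, 23] → min 16
[22, 22, 17, 16, 23, 11] → min 11
[22, 17, 16, 23, 11, 12] → min 11
[17, 16, 23, 11, 12, 6] → min 6
[16, 23, 11, 12, 6, 1] → min 1
[23, 11, 12, 6, 1, 6] → min 1
[11, 12, 6, 1, 6, 17] → min 1
[12, 6, 1, 6, 17, 25] → min 1
[6, 1, 6, 17, 25, 10] → min 1
[1, 6, 17, 25, 10, 11] → min 1
Maximum of these is 16.

16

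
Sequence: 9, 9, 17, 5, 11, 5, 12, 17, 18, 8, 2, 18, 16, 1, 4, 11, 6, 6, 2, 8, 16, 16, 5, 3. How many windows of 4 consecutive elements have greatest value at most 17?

(9, 9, 17, 5) → max 17  ≤ 17 ✓
(9, 17, 5, 11) → max 17  ≤ 17 ✓
(17, 5, 11, 5) → max 17  ≤ 17 ✓
(5, 11, 5, 12) → max 12  ≤ 17 ✓
(11, 5, 12, 17) → max 17  ≤ 17 ✓
(5, 12, 17, 18) → max 18
(12, 17, 18, 8) → max 18
(17, 18, 8, 2) → max 18
(18, 8, 2, 18) → max 18
(8, 2, 18, 16) → max 18
(2, 18, 16, 1) → max 18
(18, 16, 1, 4) → max 18
(16, 1, 4, 11) → max 16  ≤ 17 ✓
(1, 4, 11, 6) → max 11  ≤ 17 ✓
(4, 11, 6, 6) → max 11  ≤ 17 ✓
(11, 6, 6, 2) → max 11  ≤ 17 ✓
(6, 6, 2, 8) → max 8  ≤ 17 ✓
(6, 2, 8, 16) → max 16  ≤ 17 ✓
(2, 8, 16, 16) → max 16  ≤ 17 ✓
(8, 16, 16, 5) → max 16  ≤ 17 ✓
(16, 16, 5, 3) → max 16  ≤ 17 ✓
14 windows satisfy the condition.

14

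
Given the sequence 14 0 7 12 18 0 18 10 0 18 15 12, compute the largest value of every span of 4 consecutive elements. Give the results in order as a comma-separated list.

14, 18, 18, 18, 18, 18, 18, 18, 18

Sliding a size-4 window across the 12 values:
14 0 7 12 → max 14
0 7 12 18 → max 18
7 12 18 0 → max 18
12 18 0 18 → max 18
18 0 18 10 → max 18
0 18 10 0 → max 18
18 10 0 18 → max 18
10 0 18 15 → max 18
0 18 15 12 → max 18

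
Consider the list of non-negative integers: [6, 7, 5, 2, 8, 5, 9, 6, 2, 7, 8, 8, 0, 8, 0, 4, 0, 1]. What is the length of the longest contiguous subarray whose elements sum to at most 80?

add 6: [6] sum 6, len 1
add 7: [6, 7] sum 13, len 2
add 5: [6, 7, 5] sum 18, len 3
add 2: [6, 7, 5, 2] sum 20, len 4
add 8: [6, 7, 5, 2, 8] sum 28, len 5
add 5: [6, 7, 5, 2, 8, 5] sum 33, len 6
add 9: [6, 7, 5, 2, 8, 5, 9] sum 42, len 7
add 6: [6, 7, 5, 2, 8, 5, 9, 6] sum 48, len 8
add 2: [6, 7, 5, 2, 8, 5, 9, 6, 2] sum 50, len 9
add 7: [6, 7, 5, 2, 8, 5, 9, 6, 2, 7] sum 57, len 10
add 8: [6, 7, 5, 2, 8, 5, 9, 6, 2, 7, 8] sum 65, len 11
add 8: [6, 7, 5, 2, 8, 5, 9, 6, 2, 7, 8, 8] sum 73, len 12
add 0: [6, 7, 5, 2, 8, 5, 9, 6, 2, 7, 8, 8, 0] sum 73, len 13
add 8: [7, 5, 2, 8, 5, 9, 6, 2, 7, 8, 8, 0, 8] sum 75, len 13
add 0: [7, 5, 2, 8, 5, 9, 6, 2, 7, 8, 8, 0, 8, 0] sum 75, len 14
add 4: [7, 5, 2, 8, 5, 9, 6, 2, 7, 8, 8, 0, 8, 0, 4] sum 79, len 15
add 0: [7, 5, 2, 8, 5, 9, 6, 2, 7, 8, 8, 0, 8, 0, 4, 0] sum 79, len 16
add 1: [7, 5, 2, 8, 5, 9, 6, 2, 7, 8, 8, 0, 8, 0, 4, 0, 1] sum 80, len 17
Longest length seen: 17.

17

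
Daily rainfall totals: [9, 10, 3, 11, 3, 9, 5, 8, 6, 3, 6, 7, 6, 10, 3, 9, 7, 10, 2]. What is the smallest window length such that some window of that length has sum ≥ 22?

add 9: running sum 9 < 22
add 10: running sum 19 < 22
end 2: [9, 10, 3] sum 22, len 3
end 3: [10, 3, 11] sum 24, len 3
end 4: [10, 3, 11, 3] sum 27, len 4
end 5: [11, 3, 9] sum 23, len 3
end 6: [11, 3, 9, 5] sum 28, len 4
end 7: [9, 5, 8] sum 22, len 3
end 8: [9, 5, 8, 6] sum 28, len 4
end 9: [5, 8, 6, 3] sum 22, len 4
end 10: [8, 6, 3, 6] sum 23, len 4
end 11: [6, 3, 6, 7] sum 22, len 4
end 12: [3, 6, 7, 6] sum 22, len 4
end 13: [7, 6, 10] sum 23, len 3
end 14: [7, 6, 10, 3] sum 26, len 4
end 15: [10, 3, 9] sum 22, len 3
end 16: [10, 3, 9, 7] sum 29, len 4
end 17: [9, 7, 10] sum 26, len 3
end 18: [9, 7, 10, 2] sum 28, len 4
Shortest qualifying length: 3.

3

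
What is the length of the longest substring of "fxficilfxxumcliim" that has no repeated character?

[f] len 1
[f, x] len 2
[x, f] len 2
[x, f, i] len 3
[x, f, i, c] len 4
[c, i] len 2
[c, i, l] len 3
[c, i, l, f] len 4
[c, i, l, f, x] len 5
[x] len 1
[x, u] len 2
[x, u, m] len 3
[x, u, m, c] len 4
[x, u, m, c, l] len 5
[x, u, m, c, l, i] len 6
[i] len 1
[i, m] len 2
Longest all-distinct length: 6.

6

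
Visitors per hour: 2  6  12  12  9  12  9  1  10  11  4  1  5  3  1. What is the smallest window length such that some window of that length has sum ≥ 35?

add 2: running sum 2 < 35
add 6: running sum 8 < 35
add 12: running sum 20 < 35
add 12: running sum 32 < 35
add 9: shortest ending here [6, 12, 12, 9] sum 39, len 4
add 12: shortest ending here [12, 12, 9, 12] sum 45, len 4
add 9: shortest ending here [12, 9, 12, 9] sum 42, len 4
add 1: shortest ending here [12, 9, 12, 9, 1] sum 43, len 5
add 10: shortest ending here [9, 12, 9, 1, 10] sum 41, len 5
add 11: shortest ending here [12, 9, 1, 10, 11] sum 43, len 5
add 4: shortest ending here [9, 1, 10, 11, 4] sum 35, len 5
add 1: shortest ending here [9, 1, 10, 11, 4, 1] sum 36, len 6
add 5: shortest ending here [9, 1, 10, 11, 4, 1, 5] sum 41, len 7
add 3: shortest ending here [1, 10, 11, 4, 1, 5, 3] sum 35, len 7
add 1: shortest ending here [10, 11, 4, 1, 5, 3, 1] sum 35, len 7
Shortest qualifying length: 4.

4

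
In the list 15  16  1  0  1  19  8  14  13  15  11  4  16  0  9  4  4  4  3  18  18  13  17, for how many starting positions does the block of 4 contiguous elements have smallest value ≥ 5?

(15, 16, 1, 0) → min 0
(16, 1, 0, 1) → min 0
(1, 0, 1, 19) → min 0
(0, 1, 19, 8) → min 0
(1, 19, 8, 14) → min 1
(19, 8, 14, 13) → min 8  ≥ 5 ✓
(8, 14, 13, 15) → min 8  ≥ 5 ✓
(14, 13, 15, 11) → min 11  ≥ 5 ✓
(13, 15, 11, 4) → min 4
(15, 11, 4, 16) → min 4
(11, 4, 16, 0) → min 0
(4, 16, 0, 9) → min 0
(16, 0, 9, 4) → min 0
(0, 9, 4, 4) → min 0
(9, 4, 4, 4) → min 4
(4, 4, 4, 3) → min 3
(4, 4, 3, 18) → min 3
(4, 3, 18, 18) → min 3
(3, 18, 18, 13) → min 3
(18, 18, 13, 17) → min 13  ≥ 5 ✓
4 windows satisfy the condition.

4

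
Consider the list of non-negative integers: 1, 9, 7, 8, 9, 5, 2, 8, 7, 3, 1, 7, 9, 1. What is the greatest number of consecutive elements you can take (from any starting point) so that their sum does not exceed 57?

10

→ 1: sum 1, len 1
→ 9: sum 10, len 2
→ 7: sum 17, len 3
→ 8: sum 25, len 4
→ 9: sum 34, len 5
→ 5: sum 39, len 6
→ 2: sum 41, len 7
→ 8: sum 49, len 8
→ 7: sum 56, len 9
→ 3 (dropped 1, 9): sum 49, len 8
→ 1: sum 50, len 9
→ 7: sum 57, len 10
→ 9 (dropped 7, 8): sum 51, len 9
→ 1: sum 52, len 10
Longest length seen: 10.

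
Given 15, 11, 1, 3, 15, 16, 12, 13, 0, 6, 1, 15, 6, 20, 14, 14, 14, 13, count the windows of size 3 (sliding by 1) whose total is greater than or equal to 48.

[15, 11, 1] → sum 27
[11, 1, 3] → sum 15
[1, 3, 15] → sum 19
[3, 15, 16] → sum 34
[15, 16, 12] → sum 43
[16, 12, 13] → sum 41
[12, 13, 0] → sum 25
[13, 0, 6] → sum 19
[0, 6, 1] → sum 7
[6, 1, 15] → sum 22
[1, 15, 6] → sum 22
[15, 6, 20] → sum 41
[6, 20, 14] → sum 40
[20, 14, 14] → sum 48  ≥ 48 ✓
[14, 14, 14] → sum 42
[14, 14, 13] → sum 41
1 window satisfy the condition.

1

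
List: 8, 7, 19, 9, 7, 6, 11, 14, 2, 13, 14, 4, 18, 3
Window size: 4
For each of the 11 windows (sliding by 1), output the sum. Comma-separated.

43, 42, 41, 33, 38, 33, 40, 43, 33, 49, 39

[8, 7, 19, 9] → sum 43
[7, 19, 9, 7] → sum 42
[19, 9, 7, 6] → sum 41
[9, 7, 6, 11] → sum 33
[7, 6, 11, 14] → sum 38
[6, 11, 14, 2] → sum 33
[11, 14, 2, 13] → sum 40
[14, 2, 13, 14] → sum 43
[2, 13, 14, 4] → sum 33
[13, 14, 4, 18] → sum 49
[14, 4, 18, 3] → sum 39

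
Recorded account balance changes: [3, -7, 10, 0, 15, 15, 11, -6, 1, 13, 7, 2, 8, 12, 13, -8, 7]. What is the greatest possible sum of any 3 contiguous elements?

41

Window sums for each of the 15 positions:
(3, -7, 10) → sum 6
(-7, 10, 0) → sum 3
(10, 0, 15) → sum 25
(0, 15, 15) → sum 30
(15, 15, 11) → sum 41
(15, 11, -6) → sum 20
(11, -6, 1) → sum 6
(-6, 1, 13) → sum 8
(1, 13, 7) → sum 21
(13, 7, 2) → sum 22
(7, 2, 8) → sum 17
(2, 8, 12) → sum 22
(8, 12, 13) → sum 33
(12, 13, -8) → sum 17
(13, -8, 7) → sum 12
Greatest of these is 41.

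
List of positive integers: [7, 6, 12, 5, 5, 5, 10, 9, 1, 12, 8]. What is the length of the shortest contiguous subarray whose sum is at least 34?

add 7: running sum 7 < 34
add 6: running sum 13 < 34
add 12: running sum 25 < 34
add 5: running sum 30 < 34
end 4: [7, 6, 12, 5, 5] sum 35, len 5
end 5: [7, 6, 12, 5, 5, 5] sum 40, len 6
end 6: [12, 5, 5, 5, 10] sum 37, len 5
end 7: [5, 5, 5, 10, 9] sum 34, len 5
end 8: [5, 5, 5, 10, 9, 1] sum 35, len 6
end 9: [5, 10, 9, 1, 12] sum 37, len 5
end 10: [10, 9, 1, 12, 8] sum 40, len 5
Shortest qualifying length: 5.

5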